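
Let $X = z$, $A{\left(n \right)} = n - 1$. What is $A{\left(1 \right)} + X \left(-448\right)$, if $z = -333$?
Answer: $149184$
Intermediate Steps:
$A{\left(n \right)} = -1 + n$
$X = -333$
$A{\left(1 \right)} + X \left(-448\right) = \left(-1 + 1\right) - -149184 = 0 + 149184 = 149184$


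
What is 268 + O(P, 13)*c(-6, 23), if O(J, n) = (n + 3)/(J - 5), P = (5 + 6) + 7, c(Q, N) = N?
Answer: 3852/13 ≈ 296.31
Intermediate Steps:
P = 18 (P = 11 + 7 = 18)
O(J, n) = (3 + n)/(-5 + J)
268 + O(P, 13)*c(-6, 23) = 268 + ((3 + 13)/(-5 + 18))*23 = 268 + (16/13)*23 = 268 + 368/13 = 3852/13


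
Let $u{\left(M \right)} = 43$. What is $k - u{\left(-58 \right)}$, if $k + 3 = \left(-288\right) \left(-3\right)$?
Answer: $818$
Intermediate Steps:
$k = 861$ ($k = -3 - -864 = -3 + 864 = 861$)
$k - u{\left(-58 \right)} = 861 - 43 = 818$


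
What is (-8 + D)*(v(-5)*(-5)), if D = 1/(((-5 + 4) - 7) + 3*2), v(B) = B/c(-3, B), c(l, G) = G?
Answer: 85/2 ≈ 42.500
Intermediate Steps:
v(B) = 1 (v(B) = B/B = 1)
D = -½ (D = 1/((-1 - 7) + 6) = 1/(-8 + 6) = 1/(-2) = -½ ≈ -0.50000)
(-8 + D)*(v(-5)*(-5)) = (-8 - ½)*(1*(-5)) = -17/2*(-5) = 85/2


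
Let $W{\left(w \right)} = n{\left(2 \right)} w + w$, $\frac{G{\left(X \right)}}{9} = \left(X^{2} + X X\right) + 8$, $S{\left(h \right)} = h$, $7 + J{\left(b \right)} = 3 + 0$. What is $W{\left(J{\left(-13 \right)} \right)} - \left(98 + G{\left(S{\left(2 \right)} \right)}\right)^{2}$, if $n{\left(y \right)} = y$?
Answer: $-58576$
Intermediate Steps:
$J{\left(b \right)} = -4$ ($J{\left(b \right)} = -7 + \left(3 + 0\right) = -7 + 3 = -4$)
$G{\left(X \right)} = 72 + 18 X^{2}$ ($G{\left(X \right)} = 9 \left(\left(X^{2} + X X\right) + 8\right) = 9 \left(\left(X^{2} + X^{2}\right) + 8\right) = 9 \left(2 X^{2} + 8\right) = 9 \left(8 + 2 X^{2}\right) = 72 + 18 X^{2}$)
$W{\left(w \right)} = 3 w$ ($W{\left(w \right)} = 2 w + w = 3 w$)
$W{\left(J{\left(-13 \right)} \right)} - \left(98 + G{\left(S{\left(2 \right)} \right)}\right)^{2} = 3 \left(-4\right) - \left(98 + \left(72 + 18 \cdot 2^{2}\right)\right)^{2} = -12 - \left(98 + \left(72 + 18 \cdot 4\right)\right)^{2} = -12 - \left(98 + \left(72 + 72\right)\right)^{2} = -12 - \left(98 + 144\right)^{2} = -12 - 242^{2} = -12 - 58564 = -58576$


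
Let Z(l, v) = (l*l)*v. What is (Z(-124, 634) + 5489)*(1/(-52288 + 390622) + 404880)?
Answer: 445377024452118011/112778 ≈ 3.9491e+12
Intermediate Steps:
Z(l, v) = v*l² (Z(l, v) = l²*v = v*l²)
(Z(-124, 634) + 5489)*(1/(-52288 + 390622) + 404880) = (634*(-124)² + 5489)*(1/(-52288 + 390622) + 404880) = (634*15376 + 5489)*(1/338334 + 404880) = (9748384 + 5489)*(1/338334 + 404880) = 9753873*(136984669921/338334) = 445377024452118011/112778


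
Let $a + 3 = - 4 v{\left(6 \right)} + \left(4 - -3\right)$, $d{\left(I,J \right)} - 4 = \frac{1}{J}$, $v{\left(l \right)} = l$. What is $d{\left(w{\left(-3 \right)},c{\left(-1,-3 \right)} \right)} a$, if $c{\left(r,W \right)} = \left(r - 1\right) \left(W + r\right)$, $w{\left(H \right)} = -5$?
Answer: $- \frac{165}{2} \approx -82.5$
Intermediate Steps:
$c{\left(r,W \right)} = \left(-1 + r\right) \left(W + r\right)$
$d{\left(I,J \right)} = 4 + \frac{1}{J}$
$a = -20$ ($a = -3 + \left(\left(-4\right) 6 + \left(4 - -3\right)\right) = -3 + \left(-24 + \left(4 + 3\right)\right) = -3 + \left(-24 + 7\right) = -3 - 17 = -20$)
$d{\left(w{\left(-3 \right)},c{\left(-1,-3 \right)} \right)} a = \left(4 + \frac{1}{\left(-1\right)^{2} - -3 - -1 - -3}\right) \left(-20\right) = \left(4 + \frac{1}{1 + 3 + 1 + 3}\right) \left(-20\right) = \left(4 + \frac{1}{8}\right) \left(-20\right) = \frac{33}{8} \left(-20\right) = - \frac{165}{2}$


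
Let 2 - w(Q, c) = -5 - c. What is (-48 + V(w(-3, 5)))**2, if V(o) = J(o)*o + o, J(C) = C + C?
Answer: 63504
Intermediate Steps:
J(C) = 2*C
w(Q, c) = 7 + c (w(Q, c) = 2 - (-5 - c) = 2 + (5 + c) = 7 + c)
V(o) = o + 2*o**2 (V(o) = (2*o)*o + o = 2*o**2 + o = o + 2*o**2)
(-48 + V(w(-3, 5)))**2 = (-48 + (7 + 5)*(1 + 2*(7 + 5)))**2 = (-48 + 12*(1 + 2*12))**2 = (-48 + 12*(1 + 24))**2 = (-48 + 12*25)**2 = (-48 + 300)**2 = 252**2 = 63504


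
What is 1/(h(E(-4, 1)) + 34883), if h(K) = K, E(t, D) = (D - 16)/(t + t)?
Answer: 8/279079 ≈ 2.8666e-5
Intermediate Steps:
E(t, D) = (-16 + D)/(2*t) (E(t, D) = (-16 + D)/((2*t)) = (-16 + D)*(1/(2*t)) = (-16 + D)/(2*t))
1/(h(E(-4, 1)) + 34883) = 1/((½)*(-16 + 1)/(-4) + 34883) = 1/((½)*(-¼)*(-15) + 34883) = 1/(15/8 + 34883) = 1/(279079/8) = 8/279079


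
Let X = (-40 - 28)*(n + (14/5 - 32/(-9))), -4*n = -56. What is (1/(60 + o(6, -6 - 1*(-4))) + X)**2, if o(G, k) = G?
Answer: 1877779643041/980100 ≈ 1.9159e+6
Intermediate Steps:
n = 14 (n = -1/4*(-56) = 14)
X = -62288/45 (X = (-40 - 28)*(14 + (14/5 - 32/(-9))) = -68*(14 + (14*(1/5) - 32*(-1/9))) = -68*(14 + (14/5 + 32/9)) = -68*(14 + 286/45) = -68*916/45 = -62288/45 ≈ -1384.2)
(1/(60 + o(6, -6 - 1*(-4))) + X)**2 = (1/(60 + 6) - 62288/45)**2 = (1/66 - 62288/45)**2 = (-1370321/990)**2 = 1877779643041/980100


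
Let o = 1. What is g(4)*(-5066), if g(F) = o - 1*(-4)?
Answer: -25330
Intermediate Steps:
g(F) = 5 (g(F) = 1 - 1*(-4) = 1 + 4 = 5)
g(4)*(-5066) = 5*(-5066) = -25330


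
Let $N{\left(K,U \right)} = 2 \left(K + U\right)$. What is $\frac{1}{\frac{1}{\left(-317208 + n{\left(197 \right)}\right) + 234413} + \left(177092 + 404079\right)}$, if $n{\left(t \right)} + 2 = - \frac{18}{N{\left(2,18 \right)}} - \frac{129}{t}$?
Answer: $\frac{326224533}{189592238064203} \approx 1.7207 \cdot 10^{-6}$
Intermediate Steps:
$N{\left(K,U \right)} = 2 K + 2 U$
$n{\left(t \right)} = - \frac{49}{20} - \frac{129}{t}$ ($n{\left(t \right)} = -2 - \left(\frac{18}{2 \cdot 2 + 2 \cdot 18} + \frac{129}{t}\right) = -2 - \left(\frac{18}{4 + 36} + \frac{129}{t}\right) = -2 - \left(\frac{9}{20} + \frac{129}{t}\right) = - \frac{49}{20} - \frac{129}{t}$)
$\frac{1}{\frac{1}{\left(-317208 + n{\left(197 \right)}\right) + 234413} + \left(177092 + 404079\right)} = \frac{1}{\frac{1}{\left(-317208 - \left(\frac{49}{20} + \frac{129}{197}\right)\right) + 234413} + \left(177092 + 404079\right)} = \frac{1}{\frac{1}{\left(-317208 - \frac{12233}{3940}\right) + 234413} + 581171} = \frac{1}{\frac{1}{- \frac{1249811753}{3940} + 234413} + 581171} = \frac{1}{\frac{1}{- \frac{326224533}{3940}} + 581171} = \frac{1}{- \frac{3940}{326224533} + 581171} = \frac{1}{\frac{189592238064203}{326224533}} = \frac{326224533}{189592238064203}$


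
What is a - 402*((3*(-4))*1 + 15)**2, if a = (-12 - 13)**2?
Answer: -2993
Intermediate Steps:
a = 625 (a = (-25)**2 = 625)
a - 402*((3*(-4))*1 + 15)**2 = 625 - 402*((3*(-4))*1 + 15)**2 = 625 - 402*(-12*1 + 15)**2 = 625 - 402*(-12 + 15)**2 = 625 - 402*3**2 = 625 - 402*9 = 625 - 3618 = -2993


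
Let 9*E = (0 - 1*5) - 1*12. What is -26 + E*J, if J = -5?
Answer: -149/9 ≈ -16.556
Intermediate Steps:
E = -17/9 (E = ((0 - 1*5) - 1*12)/9 = ((0 - 5) - 12)/9 = (-5 - 12)/9 = (⅑)*(-17) = -17/9 ≈ -1.8889)
-26 + E*J = -26 - 17/9*(-5) = -26 + 85/9 = -149/9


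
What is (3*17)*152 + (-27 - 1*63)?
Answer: 7662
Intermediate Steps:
(3*17)*152 + (-27 - 1*63) = 51*152 + (-27 - 63) = 7752 - 90 = 7662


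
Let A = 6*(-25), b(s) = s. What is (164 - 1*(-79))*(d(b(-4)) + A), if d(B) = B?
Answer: -37422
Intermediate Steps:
A = -150
(164 - 1*(-79))*(d(b(-4)) + A) = (164 - 1*(-79))*(-4 - 150) = (164 + 79)*(-154) = 243*(-154) = -37422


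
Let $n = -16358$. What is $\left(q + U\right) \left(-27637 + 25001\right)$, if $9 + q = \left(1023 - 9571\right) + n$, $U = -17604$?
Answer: $112080084$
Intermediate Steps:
$q = -24915$ ($q = -9 + \left(\left(1023 - 9571\right) - 16358\right) = -9 - 24906 = -24915$)
$\left(q + U\right) \left(-27637 + 25001\right) = \left(-24915 - 17604\right) \left(-27637 + 25001\right) = \left(-42519\right) \left(-2636\right) = 112080084$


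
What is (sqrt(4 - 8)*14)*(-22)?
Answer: -616*I ≈ -616.0*I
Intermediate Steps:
(sqrt(4 - 8)*14)*(-22) = (sqrt(-4)*14)*(-22) = ((2*I)*14)*(-22) = (28*I)*(-22) = -616*I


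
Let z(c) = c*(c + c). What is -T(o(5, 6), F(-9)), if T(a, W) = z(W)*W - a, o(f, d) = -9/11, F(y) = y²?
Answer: -11691711/11 ≈ -1.0629e+6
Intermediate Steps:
z(c) = 2*c² (z(c) = c*(2*c) = 2*c²)
o(f, d) = -9/11 (o(f, d) = -9*1/11 = -9/11)
T(a, W) = -a + 2*W³ (T(a, W) = (2*W²)*W - a = 2*W³ - a = -a + 2*W³)
-T(o(5, 6), F(-9)) = -(-1*(-9/11) + 2*((-9)²)³) = -(9/11 + 2*81³) = -(9/11 + 2*531441) = -(9/11 + 1062882) = -1*11691711/11 = -11691711/11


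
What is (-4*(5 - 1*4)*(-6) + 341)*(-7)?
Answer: -2555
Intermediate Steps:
(-4*(5 - 1*4)*(-6) + 341)*(-7) = (-4*(5 - 4)*(-6) + 341)*(-7) = (-4*1*(-6) + 341)*(-7) = (-4*(-6) + 341)*(-7) = (24 + 341)*(-7) = 365*(-7) = -2555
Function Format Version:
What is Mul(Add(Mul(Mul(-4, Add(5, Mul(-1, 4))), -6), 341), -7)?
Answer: -2555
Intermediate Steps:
Mul(Add(Mul(Mul(-4, Add(5, Mul(-1, 4))), -6), 341), -7) = Mul(Add(Mul(Mul(-4, Add(5, -4)), -6), 341), -7) = Mul(Add(Mul(Mul(-4, 1), -6), 341), -7) = Mul(Add(Mul(-4, -6), 341), -7) = Mul(Add(24, 341), -7) = Mul(365, -7) = -2555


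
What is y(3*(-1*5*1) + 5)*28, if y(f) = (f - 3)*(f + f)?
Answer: 7280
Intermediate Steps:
y(f) = 2*f*(-3 + f) (y(f) = (-3 + f)*(2*f) = 2*f*(-3 + f))
y(3*(-1*5*1) + 5)*28 = (2*(3*(-1*5*1) + 5)*(-3 + (3*(-1*5*1) + 5)))*28 = (2*(3*(-5*1) + 5)*(-3 + (3*(-5*1) + 5)))*28 = (2*(3*(-5) + 5)*(-3 + (3*(-5) + 5)))*28 = (2*(-15 + 5)*(-3 + (-15 + 5)))*28 = (2*(-10)*(-3 - 10))*28 = (2*(-10)*(-13))*28 = 260*28 = 7280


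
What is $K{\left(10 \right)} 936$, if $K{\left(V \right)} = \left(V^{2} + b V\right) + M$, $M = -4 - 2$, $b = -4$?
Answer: $50544$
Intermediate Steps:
$M = -6$
$K{\left(V \right)} = -6 + V^{2} - 4 V$ ($K{\left(V \right)} = \left(V^{2} - 4 V\right) - 6 = -6 + V^{2} - 4 V$)
$K{\left(10 \right)} 936 = \left(-6 + 10^{2} - 40\right) 936 = \left(-6 + 100 - 40\right) 936 = 54 \cdot 936 = 50544$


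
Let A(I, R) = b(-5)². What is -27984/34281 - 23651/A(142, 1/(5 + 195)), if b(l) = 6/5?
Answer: -2252278411/137124 ≈ -16425.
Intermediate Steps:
b(l) = 6/5 (b(l) = 6*(⅕) = 6/5)
A(I, R) = 36/25 (A(I, R) = (6/5)² = 36/25)
-27984/34281 - 23651/A(142, 1/(5 + 195)) = -27984/34281 - 23651/36/25 = -27984*1/34281 - 23651*25/36 = -9328/11427 - 591275/36 = -2252278411/137124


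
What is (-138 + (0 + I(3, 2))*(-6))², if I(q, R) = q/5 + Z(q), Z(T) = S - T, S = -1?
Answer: 345744/25 ≈ 13830.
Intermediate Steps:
Z(T) = -1 - T
I(q, R) = -1 - 4*q/5 (I(q, R) = q/5 + (-1 - q) = -1 - 4*q/5)
(-138 + (0 + I(3, 2))*(-6))² = (-138 + (0 + (-1 - ⅘*3))*(-6))² = (-138 + (0 + (-1 - 12/5))*(-6))² = (-138 + (0 - 17/5)*(-6))² = (-138 - 17/5*(-6))² = (-138 + 102/5)² = (-588/5)² = 345744/25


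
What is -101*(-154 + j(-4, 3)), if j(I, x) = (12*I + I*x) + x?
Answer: 21311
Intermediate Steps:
j(I, x) = x + 12*I + I*x
-101*(-154 + j(-4, 3)) = -101*(-154 + (3 + 12*(-4) - 4*3)) = -101*(-154 + (3 - 48 - 12)) = -101*(-154 - 57) = -101*(-211) = 21311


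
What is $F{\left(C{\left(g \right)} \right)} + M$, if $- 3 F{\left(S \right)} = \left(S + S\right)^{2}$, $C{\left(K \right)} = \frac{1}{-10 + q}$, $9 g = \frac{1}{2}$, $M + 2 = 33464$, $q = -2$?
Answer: $\frac{3613895}{108} \approx 33462.0$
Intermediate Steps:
$M = 33462$ ($M = -2 + 33464 = 33462$)
$g = \frac{1}{18}$ ($g = \frac{1}{9 \cdot 2} = \frac{1}{9} \cdot \frac{1}{2} = \frac{1}{18} \approx 0.055556$)
$C{\left(K \right)} = - \frac{1}{12}$ ($C{\left(K \right)} = \frac{1}{-10 - 2} = \frac{1}{-12} = - \frac{1}{12}$)
$F{\left(S \right)} = - \frac{4 S^{2}}{3}$ ($F{\left(S \right)} = - \frac{\left(S + S\right)^{2}}{3} = - \frac{\left(2 S\right)^{2}}{3} = - \frac{4 S^{2}}{3}$)
$F{\left(C{\left(g \right)} \right)} + M = - \frac{4 \left(- \frac{1}{12}\right)^{2}}{3} + 33462 = \left(- \frac{4}{3}\right) \frac{1}{144} + 33462 = - \frac{1}{108} + 33462 = \frac{3613895}{108}$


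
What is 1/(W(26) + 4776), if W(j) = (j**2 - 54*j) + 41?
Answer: 1/4089 ≈ 0.00024456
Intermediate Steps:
W(j) = 41 + j**2 - 54*j
1/(W(26) + 4776) = 1/((41 + 26**2 - 54*26) + 4776) = 1/((41 + 676 - 1404) + 4776) = 1/(-687 + 4776) = 1/4089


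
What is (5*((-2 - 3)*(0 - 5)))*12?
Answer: 1500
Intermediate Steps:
(5*((-2 - 3)*(0 - 5)))*12 = (5*(-5*(-5)))*12 = (5*25)*12 = 125*12 = 1500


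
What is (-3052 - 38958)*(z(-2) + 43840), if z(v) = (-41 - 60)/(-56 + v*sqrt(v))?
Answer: 21005*(-87680*sqrt(2) + 2455141*I)/(sqrt(2) - 28*I) ≈ -1.8418e+9 + 3817.1*I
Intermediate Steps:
z(v) = -101/(-56 + v**(3/2))
(-3052 - 38958)*(z(-2) + 43840) = (-3052 - 38958)*(-101/(-56 + (-2)**(3/2)) + 43840) = -42010*(-101/(-56 - 2*I*sqrt(2)) + 43840) = -42010*(43840 - 101/(-56 - 2*I*sqrt(2))) = -1841718400 + 4243010/(-56 - 2*I*sqrt(2))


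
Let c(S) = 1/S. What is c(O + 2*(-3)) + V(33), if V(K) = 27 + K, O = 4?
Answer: 119/2 ≈ 59.500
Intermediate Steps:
c(O + 2*(-3)) + V(33) = 1/(4 + 2*(-3)) + (27 + 33) = 1/(4 - 6) + 60 = 1/(-2) + 60 = -½ + 60 = 119/2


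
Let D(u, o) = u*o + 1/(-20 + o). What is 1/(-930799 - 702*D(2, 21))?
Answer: -1/960985 ≈ -1.0406e-6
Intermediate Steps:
D(u, o) = 1/(-20 + o) + o*u (D(u, o) = o*u + 1/(-20 + o) = 1/(-20 + o) + o*u)
1/(-930799 - 702*D(2, 21)) = 1/(-930799 - 702*(1 + 2*21**2 - 20*21*2)/(-20 + 21)) = 1/(-930799 - 702*(1 + 2*441 - 840)/1) = 1/(-930799 - 702*(1 + 882 - 840)) = 1/(-930799 - 702*43) = 1/(-930799 - 30186) = 1/(-960985) = -1/960985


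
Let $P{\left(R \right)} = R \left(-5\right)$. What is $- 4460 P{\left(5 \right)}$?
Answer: $111500$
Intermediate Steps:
$P{\left(R \right)} = - 5 R$
$- 4460 P{\left(5 \right)} = - 4460 \left(\left(-5\right) 5\right) = \left(-4460\right) \left(-25\right) = 111500$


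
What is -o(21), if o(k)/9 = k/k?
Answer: -9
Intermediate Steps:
o(k) = 9 (o(k) = 9*(k/k) = 9*1 = 9)
-o(21) = -1*9 = -9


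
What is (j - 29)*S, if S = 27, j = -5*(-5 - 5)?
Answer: 567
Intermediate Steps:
j = 50 (j = -5*(-10) = -1*(-50) = 50)
(j - 29)*S = (50 - 29)*27 = 21*27 = 567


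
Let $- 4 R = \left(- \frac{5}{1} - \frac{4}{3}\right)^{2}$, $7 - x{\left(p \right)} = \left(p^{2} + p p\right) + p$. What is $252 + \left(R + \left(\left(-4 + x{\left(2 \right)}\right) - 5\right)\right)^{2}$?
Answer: $\frac{955441}{1296} \approx 737.22$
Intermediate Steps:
$x{\left(p \right)} = 7 - p - 2 p^{2}$ ($x{\left(p \right)} = 7 - \left(\left(p^{2} + p p\right) + p\right) = 7 - \left(\left(p^{2} + p^{2}\right) + p\right) = 7 - \left(2 p^{2} + p\right) = 7 - \left(p + 2 p^{2}\right) = 7 - p - 2 p^{2}$)
$R = - \frac{361}{36}$ ($R = - \frac{\left(- \frac{5}{1} - \frac{4}{3}\right)^{2}}{4} = - \frac{\left(\left(-5\right) 1 - \frac{4}{3}\right)^{2}}{4} = - \frac{\left(-5 - \frac{4}{3}\right)^{2}}{4} = - \frac{\left(- \frac{19}{3}\right)^{2}}{4} = \left(- \frac{1}{4}\right) \frac{361}{9} = - \frac{361}{36} \approx -10.028$)
$252 + \left(R + \left(\left(-4 + x{\left(2 \right)}\right) - 5\right)\right)^{2} = 252 + \left(- \frac{361}{36} - 12\right)^{2} = 252 + \left(- \frac{793}{36}\right)^{2} = 252 + \frac{628849}{1296} = \frac{955441}{1296}$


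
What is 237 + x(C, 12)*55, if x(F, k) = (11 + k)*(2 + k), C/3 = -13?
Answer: 17947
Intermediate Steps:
C = -39 (C = 3*(-13) = -39)
x(F, k) = (2 + k)*(11 + k)
237 + x(C, 12)*55 = 237 + (22 + 12² + 13*12)*55 = 237 + (22 + 144 + 156)*55 = 237 + 322*55 = 237 + 17710 = 17947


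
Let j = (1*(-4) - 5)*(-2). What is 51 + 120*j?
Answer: 2211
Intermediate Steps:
j = 18 (j = (-4 - 5)*(-2) = -9*(-2) = 18)
51 + 120*j = 51 + 120*18 = 51 + 2160 = 2211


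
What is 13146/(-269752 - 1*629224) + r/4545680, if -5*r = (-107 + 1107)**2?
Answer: -1497204433/25540357648 ≈ -0.058621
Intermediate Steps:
r = -200000 (r = -(-107 + 1107)**2/5 = -1/5*1000**2 = -1/5*1000000 = -200000)
13146/(-269752 - 1*629224) + r/4545680 = 13146/(-269752 - 1*629224) - 200000/4545680 = 13146/(-269752 - 629224) - 200000*1/4545680 = 13146/(-898976) - 2500/56821 = 13146*(-1/898976) - 2500/56821 = -6573/449488 - 2500/56821 = -1497204433/25540357648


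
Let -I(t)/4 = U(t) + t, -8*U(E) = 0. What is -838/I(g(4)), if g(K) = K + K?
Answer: 419/16 ≈ 26.188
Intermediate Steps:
U(E) = 0 (U(E) = -⅛*0 = 0)
g(K) = 2*K
I(t) = -4*t (I(t) = -4*(0 + t) = -4*t)
-838/I(g(4)) = -838/((-8*4)) = -838/((-4*8)) = -838/(-32) = -838*(-1/32) = 419/16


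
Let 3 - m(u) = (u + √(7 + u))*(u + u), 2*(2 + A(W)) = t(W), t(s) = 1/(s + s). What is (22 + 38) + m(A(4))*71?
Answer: 45949/128 ≈ 358.98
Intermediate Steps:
t(s) = 1/(2*s)
A(W) = -2 + 1/(4*W) (A(W) = -2 + (1/(2*W))/2 = -2 + 1/(4*W))
m(u) = 3 - 2*u*(u + √(7 + u)) (m(u) = 3 - (u + √(7 + u))*(u + u) = 3 - (u + √(7 + u))*2*u = 3 - 2*u*(u + √(7 + u)))
(22 + 38) + m(A(4))*71 = (22 + 38) + (3 - 2*(-2 + (¼)/4)² - 2*(-2 + (¼)/4)*√(7 + (-2 + (¼)/4)))*71 = 60 + (3 - 2*(-2 + (¼)*(¼))² - 2*(-2 + (¼)*(¼))*√(7 + (-2 + (¼)*(¼))))*71 = 60 + (3 - 2*(-2 + 1/16)² - 2*(-2 + 1/16)*√(7 + (-2 + 1/16)))*71 = 60 + (3 - 2*(-31/16)² - 2*(-31/16)*√(7 - 31/16))*71 = 60 + (3 - 2*961/256 - 2*(-31/16)*√(81/16))*71 = 60 + (3 - 961/128 - 2*(-31/16)*9/4)*71 = 60 + (3 - 961/128 + 279/32)*71 = 60 + (539/128)*71 = 60 + 38269/128 = 45949/128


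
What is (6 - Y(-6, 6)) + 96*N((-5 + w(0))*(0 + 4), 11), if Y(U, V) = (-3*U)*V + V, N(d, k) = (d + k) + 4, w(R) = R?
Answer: -588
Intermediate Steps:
N(d, k) = 4 + d + k
Y(U, V) = V - 3*U*V (Y(U, V) = -3*U*V + V = V - 3*U*V)
(6 - Y(-6, 6)) + 96*N((-5 + w(0))*(0 + 4), 11) = (6 - 6*(1 - 3*(-6))) + 96*(4 + (-5 + 0)*(0 + 4) + 11) = (6 - 6*(1 + 18)) + 96*(4 - 5*4 + 11) = (6 - 6*19) + 96*(4 - 20 + 11) = (6 - 1*114) + 96*(-5) = (6 - 114) - 480 = -108 - 480 = -588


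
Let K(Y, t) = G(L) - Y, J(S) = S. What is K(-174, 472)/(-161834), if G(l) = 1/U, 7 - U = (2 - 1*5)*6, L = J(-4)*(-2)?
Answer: -4351/4045850 ≈ -0.0010754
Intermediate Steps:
L = 8 (L = -4*(-2) = 8)
U = 25 (U = 7 - (2 - 1*5)*6 = 7 - (2 - 5)*6 = 7 - (-3)*6 = 7 - 1*(-18) = 7 + 18 = 25)
G(l) = 1/25
K(Y, t) = 1/25 - Y
K(-174, 472)/(-161834) = (1/25 - 1*(-174))/(-161834) = (1/25 + 174)*(-1/161834) = (4351/25)*(-1/161834) = -4351/4045850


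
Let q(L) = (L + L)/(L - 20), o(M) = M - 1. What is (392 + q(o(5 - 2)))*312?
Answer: 366704/3 ≈ 1.2223e+5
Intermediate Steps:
o(M) = -1 + M
q(L) = 2*L/(-20 + L) (q(L) = (2*L)/(-20 + L) = 2*L/(-20 + L))
(392 + q(o(5 - 2)))*312 = (392 + 2*(-1 + (5 - 2))/(-20 + (-1 + (5 - 2))))*312 = (392 + 2*(-1 + 3)/(-20 + (-1 + 3)))*312 = (392 + 2*2/(-20 + 2))*312 = (392 + 2*2/(-18))*312 = (392 + 2*2*(-1/18))*312 = (392 - 2/9)*312 = (3526/9)*312 = 366704/3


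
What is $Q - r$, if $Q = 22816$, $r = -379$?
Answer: $23195$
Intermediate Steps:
$Q - r = 22816 - -379 = 22816 + 379 = 23195$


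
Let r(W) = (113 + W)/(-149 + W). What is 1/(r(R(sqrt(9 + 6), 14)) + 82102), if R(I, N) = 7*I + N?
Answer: 717973050/58946289366917 + 917*sqrt(15)/58946289366917 ≈ 1.2180e-5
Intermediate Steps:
R(I, N) = N + 7*I
r(W) = (113 + W)/(-149 + W)
1/(r(R(sqrt(9 + 6), 14)) + 82102) = 1/((113 + (14 + 7*sqrt(9 + 6)))/(-149 + (14 + 7*sqrt(9 + 6))) + 82102) = 1/((113 + (14 + 7*sqrt(15)))/(-149 + (14 + 7*sqrt(15))) + 82102) = 1/((127 + 7*sqrt(15))/(-135 + 7*sqrt(15)) + 82102) = 1/(82102 + (127 + 7*sqrt(15))/(-135 + 7*sqrt(15)))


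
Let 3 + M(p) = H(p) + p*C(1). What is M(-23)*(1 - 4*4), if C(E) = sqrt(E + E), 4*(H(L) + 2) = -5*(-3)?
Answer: 75/4 + 345*sqrt(2) ≈ 506.65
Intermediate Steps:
H(L) = 7/4 (H(L) = -2 + (-5*(-3))/4 = -2 + (1/4)*15 = -2 + 15/4 = 7/4)
C(E) = sqrt(2)*sqrt(E) (C(E) = sqrt(2*E) = sqrt(2)*sqrt(E))
M(p) = -5/4 + p*sqrt(2) (M(p) = -3 + (7/4 + p*(sqrt(2)*sqrt(1))) = -3 + (7/4 + p*(sqrt(2)*1)) = -3 + (7/4 + p*sqrt(2)) = -5/4 + p*sqrt(2))
M(-23)*(1 - 4*4) = (-5/4 - 23*sqrt(2))*(1 - 4*4) = (-5/4 - 23*sqrt(2))*(1 - 16) = (-5/4 - 23*sqrt(2))*(-15) = 75/4 + 345*sqrt(2)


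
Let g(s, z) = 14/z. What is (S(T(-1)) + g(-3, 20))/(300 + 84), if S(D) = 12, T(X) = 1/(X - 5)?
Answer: 127/3840 ≈ 0.033073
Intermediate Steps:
T(X) = 1/(-5 + X)
(S(T(-1)) + g(-3, 20))/(300 + 84) = (12 + 14/20)/(300 + 84) = (12 + 14*(1/20))/384 = (12 + 7/10)*(1/384) = (127/10)*(1/384) = 127/3840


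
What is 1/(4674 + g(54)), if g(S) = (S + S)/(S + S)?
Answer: 1/4675 ≈ 0.00021390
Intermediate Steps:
g(S) = 1 (g(S) = (2*S)/((2*S)) = (2*S)*(1/(2*S)) = 1)
1/(4674 + g(54)) = 1/(4674 + 1) = 1/4675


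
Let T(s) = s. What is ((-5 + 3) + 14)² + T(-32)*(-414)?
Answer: 13392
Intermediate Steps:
((-5 + 3) + 14)² + T(-32)*(-414) = ((-5 + 3) + 14)² - 32*(-414) = (-2 + 14)² + 13248 = 12² + 13248 = 144 + 13248 = 13392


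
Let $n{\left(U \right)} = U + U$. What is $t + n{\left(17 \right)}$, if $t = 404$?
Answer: $438$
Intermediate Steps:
$n{\left(U \right)} = 2 U$
$t + n{\left(17 \right)} = 404 + 2 \cdot 17 = 404 + 34 = 438$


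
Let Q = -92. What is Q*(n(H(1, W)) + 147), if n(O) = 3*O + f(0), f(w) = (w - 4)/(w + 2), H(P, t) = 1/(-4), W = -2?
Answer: -13271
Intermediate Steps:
H(P, t) = -¼
f(w) = (-4 + w)/(2 + w)
n(O) = -2 + 3*O (n(O) = 3*O + (-4 + 0)/(2 + 0) = 3*O - 4/2 = 3*O + (½)*(-4) = 3*O - 2 = -2 + 3*O)
Q*(n(H(1, W)) + 147) = -92*((-2 + 3*(-¼)) + 147) = -92*((-2 - ¾) + 147) = -92*(-11/4 + 147) = -92*577/4 = -13271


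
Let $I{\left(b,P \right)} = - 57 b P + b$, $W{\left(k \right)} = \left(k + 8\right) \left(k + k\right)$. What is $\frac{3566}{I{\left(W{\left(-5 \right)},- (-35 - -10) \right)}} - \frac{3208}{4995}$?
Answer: $- \frac{3974453}{7112880} \approx -0.55877$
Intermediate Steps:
$W{\left(k \right)} = 2 k \left(8 + k\right)$ ($W{\left(k \right)} = \left(8 + k\right) 2 k = 2 k \left(8 + k\right)$)
$I{\left(b,P \right)} = b - 57 P b$ ($I{\left(b,P \right)} = - 57 P b + b = b - 57 P b$)
$\frac{3566}{I{\left(W{\left(-5 \right)},- (-35 - -10) \right)}} - \frac{3208}{4995} = \frac{3566}{2 \left(-5\right) \left(8 - 5\right) \left(1 - 57 \left(- (-35 - -10)\right)\right)} - \frac{3208}{4995} = \frac{3566}{2 \left(-5\right) 3 \left(1 - 57 \left(- (-35 + 10)\right)\right)} - \frac{3208}{4995} = \frac{3566}{\left(-30\right) \left(1 - 57 \left(\left(-1\right) \left(-25\right)\right)\right)} - \frac{3208}{4995} = \frac{3566}{\left(-30\right) \left(1 - 1425\right)} - \frac{3208}{4995} = \frac{3566}{\left(-30\right) \left(-1424\right)} - \frac{3208}{4995} = \frac{3566}{42720} - \frac{3208}{4995} = 3566 \cdot \frac{1}{42720} - \frac{3208}{4995} = \frac{1783}{21360} - \frac{3208}{4995} = - \frac{3974453}{7112880}$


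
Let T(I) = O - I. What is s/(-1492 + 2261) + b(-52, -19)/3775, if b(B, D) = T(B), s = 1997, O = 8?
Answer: 1516963/580595 ≈ 2.6128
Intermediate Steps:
T(I) = 8 - I
b(B, D) = 8 - B
s/(-1492 + 2261) + b(-52, -19)/3775 = 1997/(-1492 + 2261) + (8 - 1*(-52))/3775 = 1997/769 + (8 + 52)*(1/3775) = 1997*(1/769) + 60*(1/3775) = 1997/769 + 12/755 = 1516963/580595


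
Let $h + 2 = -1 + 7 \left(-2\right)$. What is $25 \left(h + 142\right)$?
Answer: $3125$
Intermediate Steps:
$h = -17$ ($h = -2 + \left(-1 + 7 \left(-2\right)\right) = -2 - 15 = -17$)
$25 \left(h + 142\right) = 25 \left(-17 + 142\right) = 25 \cdot 125 = 3125$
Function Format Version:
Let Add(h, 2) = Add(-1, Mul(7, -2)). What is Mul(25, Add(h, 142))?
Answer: 3125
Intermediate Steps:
h = -17 (h = Add(-2, Add(-1, Mul(7, -2))) = Add(-2, Add(-1, -14)) = Add(-2, -15) = -17)
Mul(25, Add(h, 142)) = Mul(25, Add(-17, 142)) = Mul(25, 125) = 3125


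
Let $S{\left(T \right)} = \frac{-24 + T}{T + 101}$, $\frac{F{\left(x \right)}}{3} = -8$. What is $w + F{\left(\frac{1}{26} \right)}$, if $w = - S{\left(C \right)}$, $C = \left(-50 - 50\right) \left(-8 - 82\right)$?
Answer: $- \frac{227400}{9101} \approx -24.986$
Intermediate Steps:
$F{\left(x \right)} = -24$ ($F{\left(x \right)} = 3 \left(-8\right) = -24$)
$C = 9000$ ($C = \left(-100\right) \left(-90\right) = 9000$)
$S{\left(T \right)} = \frac{-24 + T}{101 + T}$
$w = - \frac{8976}{9101}$ ($w = - \frac{-24 + 9000}{101 + 9000} = - \frac{8976}{9101} \approx -0.98627$)
$w + F{\left(\frac{1}{26} \right)} = - \frac{8976}{9101} - 24 = - \frac{227400}{9101}$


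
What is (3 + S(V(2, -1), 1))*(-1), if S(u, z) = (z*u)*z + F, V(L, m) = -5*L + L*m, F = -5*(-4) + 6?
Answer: -17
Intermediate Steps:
F = 26 (F = 20 + 6 = 26)
S(u, z) = 26 + u*z**2 (S(u, z) = (z*u)*z + 26 = (u*z)*z + 26 = u*z**2 + 26 = 26 + u*z**2)
(3 + S(V(2, -1), 1))*(-1) = (3 + (26 + (2*(-5 - 1))*1**2))*(-1) = (3 + (26 + (2*(-6))*1))*(-1) = (3 + (26 - 12*1))*(-1) = (3 + (26 - 12))*(-1) = (3 + 14)*(-1) = 17*(-1) = -17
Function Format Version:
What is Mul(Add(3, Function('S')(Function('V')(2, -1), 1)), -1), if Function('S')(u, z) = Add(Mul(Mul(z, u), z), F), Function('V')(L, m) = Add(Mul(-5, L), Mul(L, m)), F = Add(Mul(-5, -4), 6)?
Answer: -17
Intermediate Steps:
F = 26 (F = Add(20, 6) = 26)
Function('S')(u, z) = Add(26, Mul(u, Pow(z, 2))) (Function('S')(u, z) = Add(Mul(Mul(z, u), z), 26) = Add(Mul(Mul(u, z), z), 26) = Add(Mul(u, Pow(z, 2)), 26) = Add(26, Mul(u, Pow(z, 2))))
Mul(Add(3, Function('S')(Function('V')(2, -1), 1)), -1) = Mul(Add(3, Add(26, Mul(Mul(2, Add(-5, -1)), Pow(1, 2)))), -1) = Mul(Add(3, Add(26, Mul(Mul(2, -6), 1))), -1) = Mul(Add(3, Add(26, Mul(-12, 1))), -1) = Mul(Add(3, Add(26, -12)), -1) = Mul(Add(3, 14), -1) = Mul(17, -1) = -17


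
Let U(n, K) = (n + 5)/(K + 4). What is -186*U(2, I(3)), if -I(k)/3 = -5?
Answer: -1302/19 ≈ -68.526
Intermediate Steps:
I(k) = 15 (I(k) = -3*(-5) = 15)
U(n, K) = (5 + n)/(4 + K)
-186*U(2, I(3)) = -186*(5 + 2)/(4 + 15) = -186*7/19 = -1302/19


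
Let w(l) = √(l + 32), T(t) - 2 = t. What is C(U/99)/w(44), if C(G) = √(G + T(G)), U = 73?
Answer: √17974/627 ≈ 0.21382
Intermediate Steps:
T(t) = 2 + t
C(G) = √(2 + 2*G) (C(G) = √(G + (2 + G)) = √(2 + 2*G))
w(l) = √(32 + l)
C(U/99)/w(44) = √(2 + 2*(73/99))/(√(32 + 44)) = √(2 + 2*(73*(1/99)))/(√76) = √(2 + 2*(73/99))/((2*√19)) = √(2 + 146/99)*(√19/38) = √(344/99)*(√19/38) = (2*√946/33)*(√19/38) = √17974/627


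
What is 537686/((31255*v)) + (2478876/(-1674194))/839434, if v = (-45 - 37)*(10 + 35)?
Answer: -2304684604489252/494156329542629775 ≈ -0.0046639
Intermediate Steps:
v = -3690 (v = -82*45 = -3690)
537686/((31255*v)) + (2478876/(-1674194))/839434 = 537686/((31255*(-3690))) + (2478876/(-1674194))/839434 = 537686/(-115330950) + (2478876*(-1/1674194))*(1/839434) = 537686*(-1/115330950) - 1239438/837097*1/839434 = -268843/57665475 - 619719/351343841549 = -2304684604489252/494156329542629775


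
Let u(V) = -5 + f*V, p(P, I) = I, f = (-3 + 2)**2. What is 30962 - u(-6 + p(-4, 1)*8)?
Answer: 30965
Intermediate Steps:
f = 1 (f = (-1)**2 = 1)
u(V) = -5 + V (u(V) = -5 + 1*V = -5 + V)
30962 - u(-6 + p(-4, 1)*8) = 30962 - (-5 + (-6 + 1*8)) = 30962 - (-5 + (-6 + 8)) = 30962 - (-5 + 2) = 30962 - 1*(-3) = 30962 + 3 = 30965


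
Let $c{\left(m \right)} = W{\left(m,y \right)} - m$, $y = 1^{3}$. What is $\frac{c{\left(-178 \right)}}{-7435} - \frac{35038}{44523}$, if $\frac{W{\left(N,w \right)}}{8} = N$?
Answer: $- \frac{205031872}{331028505} \approx -0.61938$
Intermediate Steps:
$y = 1$
$W{\left(N,w \right)} = 8 N$
$c{\left(m \right)} = 7 m$ ($c{\left(m \right)} = 8 m - m = 7 m$)
$\frac{c{\left(-178 \right)}}{-7435} - \frac{35038}{44523} = \frac{7 \left(-178\right)}{-7435} - \frac{35038}{44523} = \left(-1246\right) \left(- \frac{1}{7435}\right) - \frac{35038}{44523} = \frac{1246}{7435} - \frac{35038}{44523} = - \frac{205031872}{331028505}$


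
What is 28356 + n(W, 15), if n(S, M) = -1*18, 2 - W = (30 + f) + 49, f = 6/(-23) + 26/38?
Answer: 28338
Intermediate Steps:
f = 185/437 (f = 6*(-1/23) + 26*(1/38) = -6/23 + 13/19 = 185/437 ≈ 0.42334)
W = -33834/437 (W = 2 - ((30 + 185/437) + 49) = 2 - (13295/437 + 49) = 2 - 1*34708/437 = 2 - 34708/437 = -33834/437 ≈ -77.423)
n(S, M) = -18
28356 + n(W, 15) = 28356 - 18 = 28338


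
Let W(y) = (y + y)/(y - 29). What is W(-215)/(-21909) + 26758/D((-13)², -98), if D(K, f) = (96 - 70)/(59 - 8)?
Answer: 1823795816647/34747674 ≈ 52487.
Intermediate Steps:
D(K, f) = 26/51
W(y) = 2*y/(-29 + y) (W(y) = (2*y)/(-29 + y) = 2*y/(-29 + y))
W(-215)/(-21909) + 26758/D((-13)², -98) = (2*(-215)/(-29 - 215))/(-21909) + 26758/(26/51) = (2*(-215)/(-244))*(-1/21909) + 26758*(51/26) = (2*(-215)*(-1/244))*(-1/21909) + 682329/13 = (215/122)*(-1/21909) + 682329/13 = -215/2672898 + 682329/13 = 1823795816647/34747674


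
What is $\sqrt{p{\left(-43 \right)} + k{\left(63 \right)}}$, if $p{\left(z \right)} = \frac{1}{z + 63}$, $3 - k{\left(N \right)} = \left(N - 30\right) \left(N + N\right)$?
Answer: $\frac{i \sqrt{415495}}{10} \approx 64.459 i$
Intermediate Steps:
$k{\left(N \right)} = 3 - 2 N \left(-30 + N\right)$ ($k{\left(N \right)} = 3 - \left(N - 30\right) \left(N + N\right) = 3 - \left(-30 + N\right) 2 N = 3 - 2 N \left(-30 + N\right)$)
$p{\left(z \right)} = \frac{1}{63 + z}$
$\sqrt{p{\left(-43 \right)} + k{\left(63 \right)}} = \sqrt{\frac{1}{63 - 43} + \left(3 - 2 \cdot 63^{2} + 60 \cdot 63\right)} = \sqrt{\frac{1}{20} + \left(3 - 7938 + 3780\right)} = \sqrt{\frac{1}{20} - 4155} = \sqrt{- \frac{83099}{20}} = \frac{i \sqrt{415495}}{10}$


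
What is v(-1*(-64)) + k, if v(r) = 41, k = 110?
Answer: 151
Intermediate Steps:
v(-1*(-64)) + k = 41 + 110 = 151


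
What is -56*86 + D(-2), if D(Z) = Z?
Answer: -4818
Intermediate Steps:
-56*86 + D(-2) = -56*86 - 2 = -4816 - 2 = -4818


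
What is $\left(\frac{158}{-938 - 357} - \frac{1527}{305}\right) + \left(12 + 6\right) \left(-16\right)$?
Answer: $- \frac{23155691}{78995} \approx -293.13$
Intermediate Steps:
$\left(\frac{158}{-938 - 357} - \frac{1527}{305}\right) + \left(12 + 6\right) \left(-16\right) = \left(\frac{158}{-938 - 357} - \frac{1527}{305}\right) + 18 \left(-16\right) = \left(\frac{158}{-1295} - \frac{1527}{305}\right) - 288 = \left(158 \left(- \frac{1}{1295}\right) - \frac{1527}{305}\right) - 288 = \left(- \frac{158}{1295} - \frac{1527}{305}\right) - 288 = - \frac{405131}{78995} - 288 = - \frac{23155691}{78995}$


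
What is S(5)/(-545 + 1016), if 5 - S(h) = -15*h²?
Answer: 380/471 ≈ 0.80679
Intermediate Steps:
S(h) = 5 + 15*h² (S(h) = 5 - (-15)*h² = 5 + 15*h²)
S(5)/(-545 + 1016) = (5 + 15*5²)/(-545 + 1016) = (5 + 15*25)/471 = (5 + 375)*(1/471) = 380*(1/471) = 380/471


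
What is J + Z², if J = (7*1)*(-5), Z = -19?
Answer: 326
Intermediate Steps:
J = -35 (J = 7*(-5) = -35)
J + Z² = -35 + (-19)² = -35 + 361 = 326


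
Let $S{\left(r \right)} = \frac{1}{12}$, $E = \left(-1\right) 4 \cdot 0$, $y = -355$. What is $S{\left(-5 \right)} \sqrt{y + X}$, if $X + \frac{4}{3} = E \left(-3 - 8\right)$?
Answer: $\frac{i \sqrt{3207}}{36} \approx 1.5731 i$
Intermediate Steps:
$E = 0$ ($E = \left(-4\right) 0 = 0$)
$X = - \frac{4}{3}$ ($X = - \frac{4}{3} + 0 \left(-3 - 8\right) = - \frac{4}{3} + 0 \left(-11\right) = - \frac{4}{3} + 0 = - \frac{4}{3} \approx -1.3333$)
$S{\left(r \right)} = \frac{1}{12}$
$S{\left(-5 \right)} \sqrt{y + X} = \frac{\sqrt{-355 - \frac{4}{3}}}{12} = \frac{\sqrt{- \frac{1069}{3}}}{12} = \frac{\frac{1}{3} i \sqrt{3207}}{12} = \frac{i \sqrt{3207}}{36}$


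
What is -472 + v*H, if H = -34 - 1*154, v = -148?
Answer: 27352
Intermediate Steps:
H = -188 (H = -34 - 154 = -188)
-472 + v*H = -472 - 148*(-188) = -472 + 27824 = 27352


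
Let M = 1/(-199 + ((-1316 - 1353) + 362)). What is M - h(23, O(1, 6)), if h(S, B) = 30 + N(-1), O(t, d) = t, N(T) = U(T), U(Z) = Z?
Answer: -72675/2506 ≈ -29.000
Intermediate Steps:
N(T) = T
h(S, B) = 29 (h(S, B) = 30 - 1 = 29)
M = -1/2506 (M = 1/(-199 + (-2669 + 362)) = 1/(-199 - 2307) = 1/(-2506) = -1/2506 ≈ -0.00039904)
M - h(23, O(1, 6)) = -1/2506 - 1*29 = -1/2506 - 29 = -72675/2506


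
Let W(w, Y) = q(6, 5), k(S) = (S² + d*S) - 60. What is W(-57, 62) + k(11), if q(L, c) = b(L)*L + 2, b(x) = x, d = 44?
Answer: 583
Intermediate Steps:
k(S) = -60 + S² + 44*S (k(S) = (S² + 44*S) - 60 = -60 + S² + 44*S)
q(L, c) = 2 + L² (q(L, c) = L*L + 2 = L² + 2 = 2 + L²)
W(w, Y) = 38 (W(w, Y) = 2 + 6² = 2 + 36 = 38)
W(-57, 62) + k(11) = 38 + (-60 + 11² + 44*11) = 38 + (-60 + 121 + 484) = 38 + 545 = 583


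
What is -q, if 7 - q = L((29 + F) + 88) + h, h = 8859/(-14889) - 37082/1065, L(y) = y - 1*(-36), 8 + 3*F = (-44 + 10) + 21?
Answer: 547514794/5285595 ≈ 103.59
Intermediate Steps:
F = -7 (F = -8/3 + ((-44 + 10) + 21)/3 = -8/3 + (-34 + 21)/3 = -8/3 + (⅓)*(-13) = -8/3 - 13/3 = -7)
L(y) = 36 + y (L(y) = y + 36 = 36 + y)
h = -187182911/5285595 (h = 8859*(-1/14889) - 37082*1/1065 = -2953/4963 - 37082/1065 = -187182911/5285595 ≈ -35.414)
q = -547514794/5285595 (q = 7 - ((36 + ((29 - 7) + 88)) - 187182911/5285595) = 7 - ((36 + (22 + 88)) - 187182911/5285595) = 7 - ((36 + 110) - 187182911/5285595) = 7 - (146 - 187182911/5285595) = 7 - 1*584513959/5285595 = 7 - 584513959/5285595 = -547514794/5285595 ≈ -103.59)
-q = -1*(-547514794/5285595) = 547514794/5285595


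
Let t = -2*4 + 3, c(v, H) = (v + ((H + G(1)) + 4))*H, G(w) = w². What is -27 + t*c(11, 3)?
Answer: -312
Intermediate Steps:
c(v, H) = H*(5 + H + v) (c(v, H) = (v + ((H + 1²) + 4))*H = (v + ((H + 1) + 4))*H = (v + ((1 + H) + 4))*H = (v + (5 + H))*H = (5 + H + v)*H = H*(5 + H + v))
t = -5 (t = -8 + 3 = -5)
-27 + t*c(11, 3) = -27 - 15*(5 + 3 + 11) = -27 - 15*19 = -27 - 5*57 = -27 - 285 = -312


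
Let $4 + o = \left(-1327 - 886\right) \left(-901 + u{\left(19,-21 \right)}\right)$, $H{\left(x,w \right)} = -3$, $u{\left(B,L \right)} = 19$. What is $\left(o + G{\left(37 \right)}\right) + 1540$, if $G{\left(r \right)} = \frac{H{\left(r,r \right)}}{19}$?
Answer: $\frac{37114635}{19} \approx 1.9534 \cdot 10^{6}$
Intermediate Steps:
$o = 1951862$ ($o = -4 + \left(-1327 - 886\right) \left(-901 + 19\right) = -4 - -1951866 = -4 + 1951866 = 1951862$)
$G{\left(r \right)} = - \frac{3}{19}$
$\left(o + G{\left(37 \right)}\right) + 1540 = \left(1951862 - \frac{3}{19}\right) + 1540 = \frac{37085375}{19} + 1540 = \frac{37114635}{19}$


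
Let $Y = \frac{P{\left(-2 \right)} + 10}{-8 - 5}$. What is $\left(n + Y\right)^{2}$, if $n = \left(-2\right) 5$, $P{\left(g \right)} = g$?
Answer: $\frac{19044}{169} \approx 112.69$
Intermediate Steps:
$n = -10$
$Y = - \frac{8}{13}$ ($Y = \frac{-2 + 10}{-8 - 5} = \frac{8}{-13} = 8 \left(- \frac{1}{13}\right) = - \frac{8}{13} \approx -0.61539$)
$\left(n + Y\right)^{2} = \left(-10 - \frac{8}{13}\right)^{2} = \left(- \frac{138}{13}\right)^{2} = \frac{19044}{169}$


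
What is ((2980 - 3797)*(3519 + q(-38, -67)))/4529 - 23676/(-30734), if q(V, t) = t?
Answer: -43285689926/69597143 ≈ -621.95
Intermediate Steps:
((2980 - 3797)*(3519 + q(-38, -67)))/4529 - 23676/(-30734) = ((2980 - 3797)*(3519 - 67))/4529 - 23676/(-30734) = -817*3452*(1/4529) - 23676*(-1/30734) = -2820284*1/4529 + 11838/15367 = -2820284/4529 + 11838/15367 = -43285689926/69597143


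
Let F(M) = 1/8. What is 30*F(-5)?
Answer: 15/4 ≈ 3.7500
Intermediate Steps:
F(M) = ⅛
30*F(-5) = 30*(⅛) = 15/4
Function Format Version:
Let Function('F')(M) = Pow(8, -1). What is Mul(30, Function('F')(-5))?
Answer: Rational(15, 4) ≈ 3.7500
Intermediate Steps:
Function('F')(M) = Rational(1, 8)
Mul(30, Function('F')(-5)) = Mul(30, Rational(1, 8)) = Rational(15, 4)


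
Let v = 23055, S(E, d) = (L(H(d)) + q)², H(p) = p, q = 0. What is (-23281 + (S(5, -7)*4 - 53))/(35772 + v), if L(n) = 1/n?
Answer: -1143362/2882523 ≈ -0.39665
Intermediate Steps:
S(E, d) = d⁻² (S(E, d) = (1/d + 0)² = (1/d)² = d⁻²)
(-23281 + (S(5, -7)*4 - 53))/(35772 + v) = (-23281 + (4/(-7)² - 53))/(35772 + 23055) = (-23281 + ((1/49)*4 - 53))/58827 = (-23281 + (4/49 - 53))*(1/58827) = (-23281 - 2593/49)*(1/58827) = -1143362/49*1/58827 = -1143362/2882523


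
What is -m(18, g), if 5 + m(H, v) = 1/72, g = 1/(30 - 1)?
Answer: 359/72 ≈ 4.9861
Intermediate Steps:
g = 1/29 ≈ 0.034483
m(H, v) = -359/72 (m(H, v) = -5 + 1/72 = -359/72)
-m(18, g) = -1*(-359/72) = 359/72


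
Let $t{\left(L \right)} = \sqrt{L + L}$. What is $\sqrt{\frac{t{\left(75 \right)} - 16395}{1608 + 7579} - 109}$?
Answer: $\frac{\sqrt{-9350326486 + 45935 \sqrt{6}}}{9187} \approx 10.525 i$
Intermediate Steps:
$t{\left(L \right)} = \sqrt{2} \sqrt{L}$ ($t{\left(L \right)} = \sqrt{2 L} = \sqrt{2} \sqrt{L}$)
$\sqrt{\frac{t{\left(75 \right)} - 16395}{1608 + 7579} - 109} = \sqrt{\frac{\sqrt{2} \sqrt{75} - 16395}{1608 + 7579} - 109} = \sqrt{\frac{\sqrt{2} \cdot 5 \sqrt{3} - 16395}{9187} - 109} = \sqrt{\left(5 \sqrt{6} - 16395\right) \frac{1}{9187} - 109} = \sqrt{\left(-16395 + 5 \sqrt{6}\right) \frac{1}{9187} - 109} = \sqrt{\left(- \frac{16395}{9187} + \frac{5 \sqrt{6}}{9187}\right) - 109} = \sqrt{- \frac{1017778}{9187} + \frac{5 \sqrt{6}}{9187}}$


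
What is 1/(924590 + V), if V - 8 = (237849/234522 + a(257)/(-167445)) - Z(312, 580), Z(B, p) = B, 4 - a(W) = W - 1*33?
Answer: 290885454/268861648130071 ≈ 1.0819e-6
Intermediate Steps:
a(W) = 37 - W (a(W) = 4 - (W - 1*33) = 4 - (W - 33) = 4 - (-33 + W) = 4 + (33 - W) = 37 - W)
V = -88133783789/290885454 (V = 8 + ((237849/234522 + (37 - 1*257)/(-167445)) - 1*312) = 8 + ((237849*(1/234522) + (37 - 257)*(-1/167445)) - 312) = 8 + ((79283/78174 - 220*(-1/167445)) - 312) = 8 + ((79283/78174 + 44/33489) - 312) = 8 + (295394227/290885454 - 312) = 8 - 90460867421/290885454 = -88133783789/290885454 ≈ -302.98)
1/(924590 + V) = 1/(924590 - 88133783789/290885454) = 1/(268861648130071/290885454) = 290885454/268861648130071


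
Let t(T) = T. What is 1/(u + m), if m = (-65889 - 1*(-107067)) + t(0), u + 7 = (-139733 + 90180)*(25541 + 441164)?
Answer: -1/23126591694 ≈ -4.3240e-11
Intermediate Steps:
u = -23126632872 (u = -7 + (-139733 + 90180)*(25541 + 441164) = -7 - 49553*466705 = -7 - 23126632865 = -23126632872)
m = 41178 (m = (-65889 - 1*(-107067)) + 0 = (-65889 + 107067) + 0 = 41178 + 0 = 41178)
1/(u + m) = 1/(-23126632872 + 41178) = 1/(-23126591694) = -1/23126591694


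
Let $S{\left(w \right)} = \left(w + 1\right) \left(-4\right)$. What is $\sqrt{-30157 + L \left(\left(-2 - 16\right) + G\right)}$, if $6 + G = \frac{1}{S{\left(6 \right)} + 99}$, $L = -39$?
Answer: $\frac{i \sqrt{147305830}}{71} \approx 170.94 i$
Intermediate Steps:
$S{\left(w \right)} = -4 - 4 w$ ($S{\left(w \right)} = \left(1 + w\right) \left(-4\right) = -4 - 4 w$)
$G = - \frac{425}{71}$ ($G = -6 + \frac{1}{\left(-4 - 24\right) + 99} = -6 + \frac{1}{-28 + 99} = -6 + \frac{1}{71} = - \frac{425}{71} \approx -5.9859$)
$\sqrt{-30157 + L \left(\left(-2 - 16\right) + G\right)} = \sqrt{-30157 - 39 \left(\left(-2 - 16\right) - \frac{425}{71}\right)} = \sqrt{-30157 - 39 \left(-18 - \frac{425}{71}\right)} = \sqrt{-30157 - - \frac{66417}{71}} = \sqrt{-30157 + \frac{66417}{71}} = \sqrt{- \frac{2074730}{71}} = \frac{i \sqrt{147305830}}{71}$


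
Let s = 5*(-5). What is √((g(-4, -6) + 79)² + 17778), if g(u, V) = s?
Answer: √20694 ≈ 143.85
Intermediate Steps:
s = -25
g(u, V) = -25
√((g(-4, -6) + 79)² + 17778) = √((-25 + 79)² + 17778) = √(54² + 17778) = √(2916 + 17778) = √20694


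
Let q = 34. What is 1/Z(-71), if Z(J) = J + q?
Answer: -1/37 ≈ -0.027027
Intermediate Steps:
Z(J) = 34 + J (Z(J) = J + 34 = 34 + J)
1/Z(-71) = 1/(34 - 71) = 1/(-37) = -1/37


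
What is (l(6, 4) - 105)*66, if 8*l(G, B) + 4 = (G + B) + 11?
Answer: -27159/4 ≈ -6789.8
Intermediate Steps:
l(G, B) = 7/8 + B/8 + G/8 (l(G, B) = -½ + ((G + B) + 11)/8 = -½ + ((B + G) + 11)/8 = -½ + (11 + B + G)/8 = -½ + (11/8 + B/8 + G/8) = 7/8 + B/8 + G/8)
(l(6, 4) - 105)*66 = ((7/8 + (⅛)*4 + (⅛)*6) - 105)*66 = ((7/8 + ½ + ¾) - 105)*66 = (17/8 - 105)*66 = -823/8*66 = -27159/4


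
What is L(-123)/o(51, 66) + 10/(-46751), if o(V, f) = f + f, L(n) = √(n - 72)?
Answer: -10/46751 + I*√195/132 ≈ -0.0002139 + 0.10579*I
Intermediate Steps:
L(n) = √(-72 + n)
o(V, f) = 2*f
L(-123)/o(51, 66) + 10/(-46751) = √(-72 - 123)/((2*66)) + 10/(-46751) = √(-195)/132 + 10*(-1/46751) = (I*√195)*(1/132) - 10/46751 = I*√195/132 - 10/46751 = -10/46751 + I*√195/132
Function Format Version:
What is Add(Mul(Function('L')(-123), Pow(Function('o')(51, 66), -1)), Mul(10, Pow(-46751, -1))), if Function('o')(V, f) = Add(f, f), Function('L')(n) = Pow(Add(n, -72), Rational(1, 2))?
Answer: Add(Rational(-10, 46751), Mul(Rational(1, 132), I, Pow(195, Rational(1, 2)))) ≈ Add(-0.00021390, Mul(0.10579, I))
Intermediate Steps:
Function('L')(n) = Pow(Add(-72, n), Rational(1, 2))
Function('o')(V, f) = Mul(2, f)
Add(Mul(Function('L')(-123), Pow(Function('o')(51, 66), -1)), Mul(10, Pow(-46751, -1))) = Add(Mul(Pow(Add(-72, -123), Rational(1, 2)), Pow(Mul(2, 66), -1)), Mul(10, Pow(-46751, -1))) = Add(Mul(Pow(-195, Rational(1, 2)), Pow(132, -1)), Mul(10, Rational(-1, 46751))) = Add(Mul(Mul(I, Pow(195, Rational(1, 2))), Rational(1, 132)), Rational(-10, 46751)) = Add(Mul(Rational(1, 132), I, Pow(195, Rational(1, 2))), Rational(-10, 46751)) = Add(Rational(-10, 46751), Mul(Rational(1, 132), I, Pow(195, Rational(1, 2))))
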